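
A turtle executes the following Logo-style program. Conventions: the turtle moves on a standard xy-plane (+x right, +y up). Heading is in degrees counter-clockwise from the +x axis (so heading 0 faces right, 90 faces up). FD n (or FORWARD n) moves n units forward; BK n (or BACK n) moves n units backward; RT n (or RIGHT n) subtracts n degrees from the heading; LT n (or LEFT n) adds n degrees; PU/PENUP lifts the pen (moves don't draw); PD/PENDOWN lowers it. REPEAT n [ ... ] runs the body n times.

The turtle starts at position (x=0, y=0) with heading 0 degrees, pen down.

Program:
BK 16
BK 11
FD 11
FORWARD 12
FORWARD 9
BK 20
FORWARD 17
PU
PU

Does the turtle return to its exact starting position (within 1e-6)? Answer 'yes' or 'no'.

Answer: no

Derivation:
Executing turtle program step by step:
Start: pos=(0,0), heading=0, pen down
BK 16: (0,0) -> (-16,0) [heading=0, draw]
BK 11: (-16,0) -> (-27,0) [heading=0, draw]
FD 11: (-27,0) -> (-16,0) [heading=0, draw]
FD 12: (-16,0) -> (-4,0) [heading=0, draw]
FD 9: (-4,0) -> (5,0) [heading=0, draw]
BK 20: (5,0) -> (-15,0) [heading=0, draw]
FD 17: (-15,0) -> (2,0) [heading=0, draw]
PU: pen up
PU: pen up
Final: pos=(2,0), heading=0, 7 segment(s) drawn

Start position: (0, 0)
Final position: (2, 0)
Distance = 2; >= 1e-6 -> NOT closed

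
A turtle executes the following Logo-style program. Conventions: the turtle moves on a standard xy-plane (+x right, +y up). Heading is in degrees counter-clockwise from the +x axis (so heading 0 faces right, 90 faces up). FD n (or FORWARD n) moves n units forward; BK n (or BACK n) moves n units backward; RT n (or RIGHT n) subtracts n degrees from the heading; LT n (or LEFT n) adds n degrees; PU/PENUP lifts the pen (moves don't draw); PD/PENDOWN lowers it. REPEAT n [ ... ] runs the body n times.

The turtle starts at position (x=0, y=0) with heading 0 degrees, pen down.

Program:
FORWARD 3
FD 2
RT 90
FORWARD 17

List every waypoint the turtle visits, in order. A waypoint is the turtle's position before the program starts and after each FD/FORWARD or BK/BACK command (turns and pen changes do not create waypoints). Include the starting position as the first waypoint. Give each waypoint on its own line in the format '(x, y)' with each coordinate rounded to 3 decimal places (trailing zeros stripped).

Executing turtle program step by step:
Start: pos=(0,0), heading=0, pen down
FD 3: (0,0) -> (3,0) [heading=0, draw]
FD 2: (3,0) -> (5,0) [heading=0, draw]
RT 90: heading 0 -> 270
FD 17: (5,0) -> (5,-17) [heading=270, draw]
Final: pos=(5,-17), heading=270, 3 segment(s) drawn
Waypoints (4 total):
(0, 0)
(3, 0)
(5, 0)
(5, -17)

Answer: (0, 0)
(3, 0)
(5, 0)
(5, -17)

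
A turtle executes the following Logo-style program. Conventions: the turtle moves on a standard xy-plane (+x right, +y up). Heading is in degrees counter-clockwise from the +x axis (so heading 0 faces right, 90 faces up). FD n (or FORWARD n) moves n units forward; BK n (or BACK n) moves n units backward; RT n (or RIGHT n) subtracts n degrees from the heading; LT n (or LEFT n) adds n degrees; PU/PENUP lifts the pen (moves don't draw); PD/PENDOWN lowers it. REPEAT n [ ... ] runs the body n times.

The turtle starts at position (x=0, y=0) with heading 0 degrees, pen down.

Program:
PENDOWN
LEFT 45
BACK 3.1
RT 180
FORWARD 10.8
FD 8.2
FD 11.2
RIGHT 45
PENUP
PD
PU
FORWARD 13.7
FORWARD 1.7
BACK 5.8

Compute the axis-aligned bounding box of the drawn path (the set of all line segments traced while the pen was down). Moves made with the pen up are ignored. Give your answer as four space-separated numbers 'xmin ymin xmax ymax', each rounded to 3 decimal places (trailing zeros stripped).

Answer: -23.547 -23.547 0 0

Derivation:
Executing turtle program step by step:
Start: pos=(0,0), heading=0, pen down
PD: pen down
LT 45: heading 0 -> 45
BK 3.1: (0,0) -> (-2.192,-2.192) [heading=45, draw]
RT 180: heading 45 -> 225
FD 10.8: (-2.192,-2.192) -> (-9.829,-9.829) [heading=225, draw]
FD 8.2: (-9.829,-9.829) -> (-15.627,-15.627) [heading=225, draw]
FD 11.2: (-15.627,-15.627) -> (-23.547,-23.547) [heading=225, draw]
RT 45: heading 225 -> 180
PU: pen up
PD: pen down
PU: pen up
FD 13.7: (-23.547,-23.547) -> (-37.247,-23.547) [heading=180, move]
FD 1.7: (-37.247,-23.547) -> (-38.947,-23.547) [heading=180, move]
BK 5.8: (-38.947,-23.547) -> (-33.147,-23.547) [heading=180, move]
Final: pos=(-33.147,-23.547), heading=180, 4 segment(s) drawn

Segment endpoints: x in {-23.547, -15.627, -9.829, -2.192, 0}, y in {-23.547, -15.627, -9.829, -2.192, 0}
xmin=-23.547, ymin=-23.547, xmax=0, ymax=0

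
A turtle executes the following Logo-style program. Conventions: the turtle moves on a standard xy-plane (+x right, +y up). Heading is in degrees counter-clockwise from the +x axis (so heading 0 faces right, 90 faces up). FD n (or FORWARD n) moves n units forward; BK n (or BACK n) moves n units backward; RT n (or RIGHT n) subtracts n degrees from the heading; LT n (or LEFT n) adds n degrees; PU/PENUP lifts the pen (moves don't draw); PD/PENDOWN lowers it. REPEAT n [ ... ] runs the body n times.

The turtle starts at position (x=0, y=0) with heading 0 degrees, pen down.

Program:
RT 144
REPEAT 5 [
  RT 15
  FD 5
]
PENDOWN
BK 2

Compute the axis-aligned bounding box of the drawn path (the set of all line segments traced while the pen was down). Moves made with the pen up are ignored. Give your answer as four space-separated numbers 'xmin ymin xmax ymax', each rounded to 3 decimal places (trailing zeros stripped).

Answer: -23.032 -2.314 0 3.648

Derivation:
Executing turtle program step by step:
Start: pos=(0,0), heading=0, pen down
RT 144: heading 0 -> 216
REPEAT 5 [
  -- iteration 1/5 --
  RT 15: heading 216 -> 201
  FD 5: (0,0) -> (-4.668,-1.792) [heading=201, draw]
  -- iteration 2/5 --
  RT 15: heading 201 -> 186
  FD 5: (-4.668,-1.792) -> (-9.641,-2.314) [heading=186, draw]
  -- iteration 3/5 --
  RT 15: heading 186 -> 171
  FD 5: (-9.641,-2.314) -> (-14.579,-1.532) [heading=171, draw]
  -- iteration 4/5 --
  RT 15: heading 171 -> 156
  FD 5: (-14.579,-1.532) -> (-19.147,0.501) [heading=156, draw]
  -- iteration 5/5 --
  RT 15: heading 156 -> 141
  FD 5: (-19.147,0.501) -> (-23.032,3.648) [heading=141, draw]
]
PD: pen down
BK 2: (-23.032,3.648) -> (-21.478,2.389) [heading=141, draw]
Final: pos=(-21.478,2.389), heading=141, 6 segment(s) drawn

Segment endpoints: x in {-23.032, -21.478, -19.147, -14.579, -9.641, -4.668, 0}, y in {-2.314, -1.792, -1.532, 0, 0.501, 2.389, 3.648}
xmin=-23.032, ymin=-2.314, xmax=0, ymax=3.648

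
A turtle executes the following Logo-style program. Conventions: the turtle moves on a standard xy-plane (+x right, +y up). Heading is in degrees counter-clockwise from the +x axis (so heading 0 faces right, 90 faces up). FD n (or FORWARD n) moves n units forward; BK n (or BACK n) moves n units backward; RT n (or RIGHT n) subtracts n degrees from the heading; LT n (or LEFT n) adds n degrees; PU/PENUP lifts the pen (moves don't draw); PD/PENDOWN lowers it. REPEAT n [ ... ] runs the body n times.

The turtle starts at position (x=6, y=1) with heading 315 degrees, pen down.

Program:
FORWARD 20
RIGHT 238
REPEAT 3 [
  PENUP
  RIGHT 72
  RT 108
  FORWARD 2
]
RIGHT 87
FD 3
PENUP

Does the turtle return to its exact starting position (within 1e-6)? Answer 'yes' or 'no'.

Executing turtle program step by step:
Start: pos=(6,1), heading=315, pen down
FD 20: (6,1) -> (20.142,-13.142) [heading=315, draw]
RT 238: heading 315 -> 77
REPEAT 3 [
  -- iteration 1/3 --
  PU: pen up
  RT 72: heading 77 -> 5
  RT 108: heading 5 -> 257
  FD 2: (20.142,-13.142) -> (19.692,-15.091) [heading=257, move]
  -- iteration 2/3 --
  PU: pen up
  RT 72: heading 257 -> 185
  RT 108: heading 185 -> 77
  FD 2: (19.692,-15.091) -> (20.142,-13.142) [heading=77, move]
  -- iteration 3/3 --
  PU: pen up
  RT 72: heading 77 -> 5
  RT 108: heading 5 -> 257
  FD 2: (20.142,-13.142) -> (19.692,-15.091) [heading=257, move]
]
RT 87: heading 257 -> 170
FD 3: (19.692,-15.091) -> (16.738,-14.57) [heading=170, move]
PU: pen up
Final: pos=(16.738,-14.57), heading=170, 1 segment(s) drawn

Start position: (6, 1)
Final position: (16.738, -14.57)
Distance = 18.914; >= 1e-6 -> NOT closed

Answer: no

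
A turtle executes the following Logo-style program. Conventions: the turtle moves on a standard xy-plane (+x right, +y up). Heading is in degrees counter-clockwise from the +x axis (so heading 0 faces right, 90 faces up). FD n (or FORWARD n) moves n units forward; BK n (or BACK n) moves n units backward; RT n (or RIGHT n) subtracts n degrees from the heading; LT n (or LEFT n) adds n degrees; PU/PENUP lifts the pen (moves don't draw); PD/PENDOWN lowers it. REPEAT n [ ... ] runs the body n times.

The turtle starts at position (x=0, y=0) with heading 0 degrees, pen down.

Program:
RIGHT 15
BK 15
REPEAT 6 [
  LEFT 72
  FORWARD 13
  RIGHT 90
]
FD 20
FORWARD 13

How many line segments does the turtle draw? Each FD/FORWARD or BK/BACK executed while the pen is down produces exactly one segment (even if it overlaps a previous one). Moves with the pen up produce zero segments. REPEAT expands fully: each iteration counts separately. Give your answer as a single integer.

Answer: 9

Derivation:
Executing turtle program step by step:
Start: pos=(0,0), heading=0, pen down
RT 15: heading 0 -> 345
BK 15: (0,0) -> (-14.489,3.882) [heading=345, draw]
REPEAT 6 [
  -- iteration 1/6 --
  LT 72: heading 345 -> 57
  FD 13: (-14.489,3.882) -> (-7.409,14.785) [heading=57, draw]
  RT 90: heading 57 -> 327
  -- iteration 2/6 --
  LT 72: heading 327 -> 39
  FD 13: (-7.409,14.785) -> (2.694,22.966) [heading=39, draw]
  RT 90: heading 39 -> 309
  -- iteration 3/6 --
  LT 72: heading 309 -> 21
  FD 13: (2.694,22.966) -> (14.831,27.625) [heading=21, draw]
  RT 90: heading 21 -> 291
  -- iteration 4/6 --
  LT 72: heading 291 -> 3
  FD 13: (14.831,27.625) -> (27.813,28.305) [heading=3, draw]
  RT 90: heading 3 -> 273
  -- iteration 5/6 --
  LT 72: heading 273 -> 345
  FD 13: (27.813,28.305) -> (40.37,24.941) [heading=345, draw]
  RT 90: heading 345 -> 255
  -- iteration 6/6 --
  LT 72: heading 255 -> 327
  FD 13: (40.37,24.941) -> (51.273,17.86) [heading=327, draw]
  RT 90: heading 327 -> 237
]
FD 20: (51.273,17.86) -> (40.38,1.087) [heading=237, draw]
FD 13: (40.38,1.087) -> (33.3,-9.816) [heading=237, draw]
Final: pos=(33.3,-9.816), heading=237, 9 segment(s) drawn
Segments drawn: 9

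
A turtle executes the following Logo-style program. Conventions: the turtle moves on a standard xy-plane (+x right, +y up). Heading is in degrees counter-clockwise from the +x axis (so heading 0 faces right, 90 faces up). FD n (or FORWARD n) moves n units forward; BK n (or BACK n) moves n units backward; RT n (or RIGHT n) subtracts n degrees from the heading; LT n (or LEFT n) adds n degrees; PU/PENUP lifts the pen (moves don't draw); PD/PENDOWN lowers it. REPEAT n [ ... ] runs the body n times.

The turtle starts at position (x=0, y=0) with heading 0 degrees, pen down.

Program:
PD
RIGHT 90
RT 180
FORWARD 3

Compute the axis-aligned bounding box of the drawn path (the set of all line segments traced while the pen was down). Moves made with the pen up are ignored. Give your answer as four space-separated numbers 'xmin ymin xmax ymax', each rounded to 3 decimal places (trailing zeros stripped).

Answer: 0 0 0 3

Derivation:
Executing turtle program step by step:
Start: pos=(0,0), heading=0, pen down
PD: pen down
RT 90: heading 0 -> 270
RT 180: heading 270 -> 90
FD 3: (0,0) -> (0,3) [heading=90, draw]
Final: pos=(0,3), heading=90, 1 segment(s) drawn

Segment endpoints: x in {0, 0}, y in {0, 3}
xmin=0, ymin=0, xmax=0, ymax=3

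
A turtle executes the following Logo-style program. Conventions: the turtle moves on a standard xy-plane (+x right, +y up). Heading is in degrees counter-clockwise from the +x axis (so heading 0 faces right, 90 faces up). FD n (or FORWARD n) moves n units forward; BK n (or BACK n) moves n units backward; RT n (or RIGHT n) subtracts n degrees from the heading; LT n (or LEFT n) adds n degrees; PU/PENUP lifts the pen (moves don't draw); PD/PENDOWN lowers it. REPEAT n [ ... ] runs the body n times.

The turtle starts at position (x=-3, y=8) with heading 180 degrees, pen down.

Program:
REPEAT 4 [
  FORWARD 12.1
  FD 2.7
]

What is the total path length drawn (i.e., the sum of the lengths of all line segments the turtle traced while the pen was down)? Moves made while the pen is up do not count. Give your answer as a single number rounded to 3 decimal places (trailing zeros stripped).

Answer: 59.2

Derivation:
Executing turtle program step by step:
Start: pos=(-3,8), heading=180, pen down
REPEAT 4 [
  -- iteration 1/4 --
  FD 12.1: (-3,8) -> (-15.1,8) [heading=180, draw]
  FD 2.7: (-15.1,8) -> (-17.8,8) [heading=180, draw]
  -- iteration 2/4 --
  FD 12.1: (-17.8,8) -> (-29.9,8) [heading=180, draw]
  FD 2.7: (-29.9,8) -> (-32.6,8) [heading=180, draw]
  -- iteration 3/4 --
  FD 12.1: (-32.6,8) -> (-44.7,8) [heading=180, draw]
  FD 2.7: (-44.7,8) -> (-47.4,8) [heading=180, draw]
  -- iteration 4/4 --
  FD 12.1: (-47.4,8) -> (-59.5,8) [heading=180, draw]
  FD 2.7: (-59.5,8) -> (-62.2,8) [heading=180, draw]
]
Final: pos=(-62.2,8), heading=180, 8 segment(s) drawn

Segment lengths:
  seg 1: (-3,8) -> (-15.1,8), length = 12.1
  seg 2: (-15.1,8) -> (-17.8,8), length = 2.7
  seg 3: (-17.8,8) -> (-29.9,8), length = 12.1
  seg 4: (-29.9,8) -> (-32.6,8), length = 2.7
  seg 5: (-32.6,8) -> (-44.7,8), length = 12.1
  seg 6: (-44.7,8) -> (-47.4,8), length = 2.7
  seg 7: (-47.4,8) -> (-59.5,8), length = 12.1
  seg 8: (-59.5,8) -> (-62.2,8), length = 2.7
Total = 59.2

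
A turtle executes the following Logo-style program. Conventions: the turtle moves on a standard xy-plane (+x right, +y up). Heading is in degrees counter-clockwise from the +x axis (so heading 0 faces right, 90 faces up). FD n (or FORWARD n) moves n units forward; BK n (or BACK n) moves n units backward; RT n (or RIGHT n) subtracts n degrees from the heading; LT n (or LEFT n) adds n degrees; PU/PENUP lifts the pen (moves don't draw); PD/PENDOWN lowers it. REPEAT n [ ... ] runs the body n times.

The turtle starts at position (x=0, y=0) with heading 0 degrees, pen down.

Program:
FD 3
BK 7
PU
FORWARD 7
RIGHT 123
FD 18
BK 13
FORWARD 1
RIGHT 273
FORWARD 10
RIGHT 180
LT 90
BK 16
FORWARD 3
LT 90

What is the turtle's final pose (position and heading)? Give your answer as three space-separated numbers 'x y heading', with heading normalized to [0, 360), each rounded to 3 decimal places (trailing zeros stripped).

Answer: 15.464 -0.393 324

Derivation:
Executing turtle program step by step:
Start: pos=(0,0), heading=0, pen down
FD 3: (0,0) -> (3,0) [heading=0, draw]
BK 7: (3,0) -> (-4,0) [heading=0, draw]
PU: pen up
FD 7: (-4,0) -> (3,0) [heading=0, move]
RT 123: heading 0 -> 237
FD 18: (3,0) -> (-6.804,-15.096) [heading=237, move]
BK 13: (-6.804,-15.096) -> (0.277,-4.193) [heading=237, move]
FD 1: (0.277,-4.193) -> (-0.268,-5.032) [heading=237, move]
RT 273: heading 237 -> 324
FD 10: (-0.268,-5.032) -> (7.822,-10.91) [heading=324, move]
RT 180: heading 324 -> 144
LT 90: heading 144 -> 234
BK 16: (7.822,-10.91) -> (17.227,2.034) [heading=234, move]
FD 3: (17.227,2.034) -> (15.464,-0.393) [heading=234, move]
LT 90: heading 234 -> 324
Final: pos=(15.464,-0.393), heading=324, 2 segment(s) drawn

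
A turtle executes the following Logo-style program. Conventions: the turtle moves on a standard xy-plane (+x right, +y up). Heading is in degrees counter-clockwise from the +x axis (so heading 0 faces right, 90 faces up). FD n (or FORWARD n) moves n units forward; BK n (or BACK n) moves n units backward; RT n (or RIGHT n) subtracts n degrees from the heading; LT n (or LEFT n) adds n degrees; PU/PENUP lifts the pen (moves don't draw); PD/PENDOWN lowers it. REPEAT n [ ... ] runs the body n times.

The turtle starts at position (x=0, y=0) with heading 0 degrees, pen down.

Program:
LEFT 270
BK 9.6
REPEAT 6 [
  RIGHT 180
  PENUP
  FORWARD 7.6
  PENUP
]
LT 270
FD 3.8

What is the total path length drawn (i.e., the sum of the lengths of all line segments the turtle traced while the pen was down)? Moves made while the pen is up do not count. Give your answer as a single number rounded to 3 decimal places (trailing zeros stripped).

Answer: 9.6

Derivation:
Executing turtle program step by step:
Start: pos=(0,0), heading=0, pen down
LT 270: heading 0 -> 270
BK 9.6: (0,0) -> (0,9.6) [heading=270, draw]
REPEAT 6 [
  -- iteration 1/6 --
  RT 180: heading 270 -> 90
  PU: pen up
  FD 7.6: (0,9.6) -> (0,17.2) [heading=90, move]
  PU: pen up
  -- iteration 2/6 --
  RT 180: heading 90 -> 270
  PU: pen up
  FD 7.6: (0,17.2) -> (0,9.6) [heading=270, move]
  PU: pen up
  -- iteration 3/6 --
  RT 180: heading 270 -> 90
  PU: pen up
  FD 7.6: (0,9.6) -> (0,17.2) [heading=90, move]
  PU: pen up
  -- iteration 4/6 --
  RT 180: heading 90 -> 270
  PU: pen up
  FD 7.6: (0,17.2) -> (0,9.6) [heading=270, move]
  PU: pen up
  -- iteration 5/6 --
  RT 180: heading 270 -> 90
  PU: pen up
  FD 7.6: (0,9.6) -> (0,17.2) [heading=90, move]
  PU: pen up
  -- iteration 6/6 --
  RT 180: heading 90 -> 270
  PU: pen up
  FD 7.6: (0,17.2) -> (0,9.6) [heading=270, move]
  PU: pen up
]
LT 270: heading 270 -> 180
FD 3.8: (0,9.6) -> (-3.8,9.6) [heading=180, move]
Final: pos=(-3.8,9.6), heading=180, 1 segment(s) drawn

Segment lengths:
  seg 1: (0,0) -> (0,9.6), length = 9.6
Total = 9.6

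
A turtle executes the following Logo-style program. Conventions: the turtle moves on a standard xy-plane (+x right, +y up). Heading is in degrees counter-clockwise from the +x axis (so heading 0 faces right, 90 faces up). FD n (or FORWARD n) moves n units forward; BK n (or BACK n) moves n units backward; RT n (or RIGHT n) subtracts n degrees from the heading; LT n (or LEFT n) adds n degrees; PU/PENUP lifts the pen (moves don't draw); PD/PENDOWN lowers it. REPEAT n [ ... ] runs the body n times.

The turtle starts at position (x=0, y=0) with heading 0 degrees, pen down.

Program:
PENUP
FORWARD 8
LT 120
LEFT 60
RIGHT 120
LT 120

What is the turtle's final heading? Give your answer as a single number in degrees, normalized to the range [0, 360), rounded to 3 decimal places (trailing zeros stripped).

Answer: 180

Derivation:
Executing turtle program step by step:
Start: pos=(0,0), heading=0, pen down
PU: pen up
FD 8: (0,0) -> (8,0) [heading=0, move]
LT 120: heading 0 -> 120
LT 60: heading 120 -> 180
RT 120: heading 180 -> 60
LT 120: heading 60 -> 180
Final: pos=(8,0), heading=180, 0 segment(s) drawn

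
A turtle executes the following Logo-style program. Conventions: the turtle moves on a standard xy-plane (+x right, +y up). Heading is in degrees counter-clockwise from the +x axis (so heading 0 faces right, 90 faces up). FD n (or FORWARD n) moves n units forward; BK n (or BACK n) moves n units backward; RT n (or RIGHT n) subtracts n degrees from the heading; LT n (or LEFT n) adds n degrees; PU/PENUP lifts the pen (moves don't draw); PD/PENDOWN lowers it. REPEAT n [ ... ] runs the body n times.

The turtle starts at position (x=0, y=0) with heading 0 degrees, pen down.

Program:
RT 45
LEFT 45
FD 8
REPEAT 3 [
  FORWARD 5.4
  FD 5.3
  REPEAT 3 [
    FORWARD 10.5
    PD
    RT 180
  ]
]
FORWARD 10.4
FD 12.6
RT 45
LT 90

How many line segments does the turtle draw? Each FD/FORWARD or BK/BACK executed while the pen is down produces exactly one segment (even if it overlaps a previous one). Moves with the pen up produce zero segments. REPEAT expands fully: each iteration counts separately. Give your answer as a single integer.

Executing turtle program step by step:
Start: pos=(0,0), heading=0, pen down
RT 45: heading 0 -> 315
LT 45: heading 315 -> 0
FD 8: (0,0) -> (8,0) [heading=0, draw]
REPEAT 3 [
  -- iteration 1/3 --
  FD 5.4: (8,0) -> (13.4,0) [heading=0, draw]
  FD 5.3: (13.4,0) -> (18.7,0) [heading=0, draw]
  REPEAT 3 [
    -- iteration 1/3 --
    FD 10.5: (18.7,0) -> (29.2,0) [heading=0, draw]
    PD: pen down
    RT 180: heading 0 -> 180
    -- iteration 2/3 --
    FD 10.5: (29.2,0) -> (18.7,0) [heading=180, draw]
    PD: pen down
    RT 180: heading 180 -> 0
    -- iteration 3/3 --
    FD 10.5: (18.7,0) -> (29.2,0) [heading=0, draw]
    PD: pen down
    RT 180: heading 0 -> 180
  ]
  -- iteration 2/3 --
  FD 5.4: (29.2,0) -> (23.8,0) [heading=180, draw]
  FD 5.3: (23.8,0) -> (18.5,0) [heading=180, draw]
  REPEAT 3 [
    -- iteration 1/3 --
    FD 10.5: (18.5,0) -> (8,0) [heading=180, draw]
    PD: pen down
    RT 180: heading 180 -> 0
    -- iteration 2/3 --
    FD 10.5: (8,0) -> (18.5,0) [heading=0, draw]
    PD: pen down
    RT 180: heading 0 -> 180
    -- iteration 3/3 --
    FD 10.5: (18.5,0) -> (8,0) [heading=180, draw]
    PD: pen down
    RT 180: heading 180 -> 0
  ]
  -- iteration 3/3 --
  FD 5.4: (8,0) -> (13.4,0) [heading=0, draw]
  FD 5.3: (13.4,0) -> (18.7,0) [heading=0, draw]
  REPEAT 3 [
    -- iteration 1/3 --
    FD 10.5: (18.7,0) -> (29.2,0) [heading=0, draw]
    PD: pen down
    RT 180: heading 0 -> 180
    -- iteration 2/3 --
    FD 10.5: (29.2,0) -> (18.7,0) [heading=180, draw]
    PD: pen down
    RT 180: heading 180 -> 0
    -- iteration 3/3 --
    FD 10.5: (18.7,0) -> (29.2,0) [heading=0, draw]
    PD: pen down
    RT 180: heading 0 -> 180
  ]
]
FD 10.4: (29.2,0) -> (18.8,0) [heading=180, draw]
FD 12.6: (18.8,0) -> (6.2,0) [heading=180, draw]
RT 45: heading 180 -> 135
LT 90: heading 135 -> 225
Final: pos=(6.2,0), heading=225, 18 segment(s) drawn
Segments drawn: 18

Answer: 18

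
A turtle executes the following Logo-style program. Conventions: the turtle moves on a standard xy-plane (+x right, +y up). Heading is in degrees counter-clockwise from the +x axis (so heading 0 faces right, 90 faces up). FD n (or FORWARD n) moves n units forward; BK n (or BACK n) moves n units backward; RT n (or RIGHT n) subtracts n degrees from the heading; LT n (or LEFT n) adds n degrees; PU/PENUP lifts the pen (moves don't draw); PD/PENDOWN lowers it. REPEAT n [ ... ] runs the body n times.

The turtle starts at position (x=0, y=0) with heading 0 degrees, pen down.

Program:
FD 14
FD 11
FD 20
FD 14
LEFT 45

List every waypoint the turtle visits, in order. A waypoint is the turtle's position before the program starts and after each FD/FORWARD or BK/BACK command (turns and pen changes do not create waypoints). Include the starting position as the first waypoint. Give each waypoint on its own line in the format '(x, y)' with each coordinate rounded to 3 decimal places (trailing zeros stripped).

Answer: (0, 0)
(14, 0)
(25, 0)
(45, 0)
(59, 0)

Derivation:
Executing turtle program step by step:
Start: pos=(0,0), heading=0, pen down
FD 14: (0,0) -> (14,0) [heading=0, draw]
FD 11: (14,0) -> (25,0) [heading=0, draw]
FD 20: (25,0) -> (45,0) [heading=0, draw]
FD 14: (45,0) -> (59,0) [heading=0, draw]
LT 45: heading 0 -> 45
Final: pos=(59,0), heading=45, 4 segment(s) drawn
Waypoints (5 total):
(0, 0)
(14, 0)
(25, 0)
(45, 0)
(59, 0)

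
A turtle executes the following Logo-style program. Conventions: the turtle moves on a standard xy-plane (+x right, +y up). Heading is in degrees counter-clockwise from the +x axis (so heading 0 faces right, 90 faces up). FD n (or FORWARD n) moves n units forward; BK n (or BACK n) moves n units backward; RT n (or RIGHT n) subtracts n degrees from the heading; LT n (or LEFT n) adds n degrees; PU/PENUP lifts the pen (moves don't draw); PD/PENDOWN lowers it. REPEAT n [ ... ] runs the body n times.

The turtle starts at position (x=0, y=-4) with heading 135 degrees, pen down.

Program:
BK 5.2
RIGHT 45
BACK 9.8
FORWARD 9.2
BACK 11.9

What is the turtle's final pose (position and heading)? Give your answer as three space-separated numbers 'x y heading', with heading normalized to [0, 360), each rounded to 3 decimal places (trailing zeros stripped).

Executing turtle program step by step:
Start: pos=(0,-4), heading=135, pen down
BK 5.2: (0,-4) -> (3.677,-7.677) [heading=135, draw]
RT 45: heading 135 -> 90
BK 9.8: (3.677,-7.677) -> (3.677,-17.477) [heading=90, draw]
FD 9.2: (3.677,-17.477) -> (3.677,-8.277) [heading=90, draw]
BK 11.9: (3.677,-8.277) -> (3.677,-20.177) [heading=90, draw]
Final: pos=(3.677,-20.177), heading=90, 4 segment(s) drawn

Answer: 3.677 -20.177 90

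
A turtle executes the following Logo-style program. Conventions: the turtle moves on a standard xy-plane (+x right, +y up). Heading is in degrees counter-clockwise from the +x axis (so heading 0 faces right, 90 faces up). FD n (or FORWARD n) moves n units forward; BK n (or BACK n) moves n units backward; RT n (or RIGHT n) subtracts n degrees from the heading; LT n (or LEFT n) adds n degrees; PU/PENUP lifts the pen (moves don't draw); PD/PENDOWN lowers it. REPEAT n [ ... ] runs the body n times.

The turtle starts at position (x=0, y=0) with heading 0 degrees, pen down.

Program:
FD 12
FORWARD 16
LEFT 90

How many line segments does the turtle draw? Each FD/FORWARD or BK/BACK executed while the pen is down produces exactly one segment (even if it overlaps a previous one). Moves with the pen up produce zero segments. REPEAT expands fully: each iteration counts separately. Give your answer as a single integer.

Answer: 2

Derivation:
Executing turtle program step by step:
Start: pos=(0,0), heading=0, pen down
FD 12: (0,0) -> (12,0) [heading=0, draw]
FD 16: (12,0) -> (28,0) [heading=0, draw]
LT 90: heading 0 -> 90
Final: pos=(28,0), heading=90, 2 segment(s) drawn
Segments drawn: 2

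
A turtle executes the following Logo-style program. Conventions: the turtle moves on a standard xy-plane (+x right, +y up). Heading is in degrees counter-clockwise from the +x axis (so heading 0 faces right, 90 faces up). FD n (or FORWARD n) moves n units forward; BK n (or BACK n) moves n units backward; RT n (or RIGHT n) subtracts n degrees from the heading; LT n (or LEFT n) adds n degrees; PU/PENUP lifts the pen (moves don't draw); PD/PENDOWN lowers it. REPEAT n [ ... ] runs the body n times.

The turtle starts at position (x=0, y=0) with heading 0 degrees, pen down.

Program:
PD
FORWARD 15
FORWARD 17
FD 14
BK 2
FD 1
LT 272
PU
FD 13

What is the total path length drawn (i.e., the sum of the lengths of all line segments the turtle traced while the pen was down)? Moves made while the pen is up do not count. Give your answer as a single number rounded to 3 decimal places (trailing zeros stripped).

Answer: 49

Derivation:
Executing turtle program step by step:
Start: pos=(0,0), heading=0, pen down
PD: pen down
FD 15: (0,0) -> (15,0) [heading=0, draw]
FD 17: (15,0) -> (32,0) [heading=0, draw]
FD 14: (32,0) -> (46,0) [heading=0, draw]
BK 2: (46,0) -> (44,0) [heading=0, draw]
FD 1: (44,0) -> (45,0) [heading=0, draw]
LT 272: heading 0 -> 272
PU: pen up
FD 13: (45,0) -> (45.454,-12.992) [heading=272, move]
Final: pos=(45.454,-12.992), heading=272, 5 segment(s) drawn

Segment lengths:
  seg 1: (0,0) -> (15,0), length = 15
  seg 2: (15,0) -> (32,0), length = 17
  seg 3: (32,0) -> (46,0), length = 14
  seg 4: (46,0) -> (44,0), length = 2
  seg 5: (44,0) -> (45,0), length = 1
Total = 49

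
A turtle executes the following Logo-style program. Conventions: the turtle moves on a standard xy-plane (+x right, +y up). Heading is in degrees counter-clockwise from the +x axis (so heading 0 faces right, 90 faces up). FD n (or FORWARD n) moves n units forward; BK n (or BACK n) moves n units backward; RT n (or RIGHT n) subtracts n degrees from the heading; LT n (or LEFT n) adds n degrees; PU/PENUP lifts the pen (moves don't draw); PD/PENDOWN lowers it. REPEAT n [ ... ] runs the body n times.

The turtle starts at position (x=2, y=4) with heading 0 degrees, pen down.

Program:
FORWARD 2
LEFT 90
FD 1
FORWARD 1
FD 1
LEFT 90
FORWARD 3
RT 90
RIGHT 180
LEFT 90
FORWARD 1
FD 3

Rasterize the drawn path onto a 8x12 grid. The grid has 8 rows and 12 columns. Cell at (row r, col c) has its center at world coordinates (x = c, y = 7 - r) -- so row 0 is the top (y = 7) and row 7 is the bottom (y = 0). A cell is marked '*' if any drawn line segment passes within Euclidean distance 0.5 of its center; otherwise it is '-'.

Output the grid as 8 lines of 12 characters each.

Segment 0: (2,4) -> (4,4)
Segment 1: (4,4) -> (4,5)
Segment 2: (4,5) -> (4,6)
Segment 3: (4,6) -> (4,7)
Segment 4: (4,7) -> (1,7)
Segment 5: (1,7) -> (2,7)
Segment 6: (2,7) -> (5,7)

Answer: -*****------
----*-------
----*-------
--***-------
------------
------------
------------
------------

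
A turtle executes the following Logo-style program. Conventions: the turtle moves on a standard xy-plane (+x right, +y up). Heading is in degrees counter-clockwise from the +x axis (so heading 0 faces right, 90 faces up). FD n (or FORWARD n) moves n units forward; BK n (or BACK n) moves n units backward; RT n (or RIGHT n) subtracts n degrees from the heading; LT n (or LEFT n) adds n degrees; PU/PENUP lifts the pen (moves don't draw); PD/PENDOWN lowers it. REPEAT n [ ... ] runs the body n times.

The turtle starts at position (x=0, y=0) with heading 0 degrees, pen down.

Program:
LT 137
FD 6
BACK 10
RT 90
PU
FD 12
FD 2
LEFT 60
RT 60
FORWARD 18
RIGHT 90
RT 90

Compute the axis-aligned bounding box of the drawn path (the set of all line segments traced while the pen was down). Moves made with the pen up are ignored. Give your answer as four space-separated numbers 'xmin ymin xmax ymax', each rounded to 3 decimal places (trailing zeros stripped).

Answer: -4.388 -2.728 2.925 4.092

Derivation:
Executing turtle program step by step:
Start: pos=(0,0), heading=0, pen down
LT 137: heading 0 -> 137
FD 6: (0,0) -> (-4.388,4.092) [heading=137, draw]
BK 10: (-4.388,4.092) -> (2.925,-2.728) [heading=137, draw]
RT 90: heading 137 -> 47
PU: pen up
FD 12: (2.925,-2.728) -> (11.109,6.048) [heading=47, move]
FD 2: (11.109,6.048) -> (12.473,7.511) [heading=47, move]
LT 60: heading 47 -> 107
RT 60: heading 107 -> 47
FD 18: (12.473,7.511) -> (24.749,20.675) [heading=47, move]
RT 90: heading 47 -> 317
RT 90: heading 317 -> 227
Final: pos=(24.749,20.675), heading=227, 2 segment(s) drawn

Segment endpoints: x in {-4.388, 0, 2.925}, y in {-2.728, 0, 4.092}
xmin=-4.388, ymin=-2.728, xmax=2.925, ymax=4.092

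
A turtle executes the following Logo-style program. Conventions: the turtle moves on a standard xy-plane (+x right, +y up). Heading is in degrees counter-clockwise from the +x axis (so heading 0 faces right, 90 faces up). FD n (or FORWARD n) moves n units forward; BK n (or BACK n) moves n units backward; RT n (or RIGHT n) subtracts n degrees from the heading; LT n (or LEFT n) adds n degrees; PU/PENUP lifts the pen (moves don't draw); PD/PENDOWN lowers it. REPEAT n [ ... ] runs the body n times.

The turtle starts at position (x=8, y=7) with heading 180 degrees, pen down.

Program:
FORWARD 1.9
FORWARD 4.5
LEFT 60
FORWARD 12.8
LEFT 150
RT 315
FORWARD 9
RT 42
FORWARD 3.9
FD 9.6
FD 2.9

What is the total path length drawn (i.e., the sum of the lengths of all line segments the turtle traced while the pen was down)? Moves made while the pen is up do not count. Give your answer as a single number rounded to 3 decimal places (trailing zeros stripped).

Executing turtle program step by step:
Start: pos=(8,7), heading=180, pen down
FD 1.9: (8,7) -> (6.1,7) [heading=180, draw]
FD 4.5: (6.1,7) -> (1.6,7) [heading=180, draw]
LT 60: heading 180 -> 240
FD 12.8: (1.6,7) -> (-4.8,-4.085) [heading=240, draw]
LT 150: heading 240 -> 30
RT 315: heading 30 -> 75
FD 9: (-4.8,-4.085) -> (-2.471,4.608) [heading=75, draw]
RT 42: heading 75 -> 33
FD 3.9: (-2.471,4.608) -> (0.8,6.732) [heading=33, draw]
FD 9.6: (0.8,6.732) -> (8.851,11.961) [heading=33, draw]
FD 2.9: (8.851,11.961) -> (11.284,13.54) [heading=33, draw]
Final: pos=(11.284,13.54), heading=33, 7 segment(s) drawn

Segment lengths:
  seg 1: (8,7) -> (6.1,7), length = 1.9
  seg 2: (6.1,7) -> (1.6,7), length = 4.5
  seg 3: (1.6,7) -> (-4.8,-4.085), length = 12.8
  seg 4: (-4.8,-4.085) -> (-2.471,4.608), length = 9
  seg 5: (-2.471,4.608) -> (0.8,6.732), length = 3.9
  seg 6: (0.8,6.732) -> (8.851,11.961), length = 9.6
  seg 7: (8.851,11.961) -> (11.284,13.54), length = 2.9
Total = 44.6

Answer: 44.6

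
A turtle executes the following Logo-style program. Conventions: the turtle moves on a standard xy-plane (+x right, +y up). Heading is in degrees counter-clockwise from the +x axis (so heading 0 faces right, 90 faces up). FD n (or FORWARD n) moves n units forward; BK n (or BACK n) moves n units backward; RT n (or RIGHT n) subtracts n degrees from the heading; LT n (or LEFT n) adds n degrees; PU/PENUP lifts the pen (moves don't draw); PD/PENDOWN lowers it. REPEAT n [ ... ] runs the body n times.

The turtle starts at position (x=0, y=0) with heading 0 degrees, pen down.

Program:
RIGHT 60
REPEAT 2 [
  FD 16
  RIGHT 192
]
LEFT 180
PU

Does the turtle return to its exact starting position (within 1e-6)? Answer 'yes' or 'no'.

Executing turtle program step by step:
Start: pos=(0,0), heading=0, pen down
RT 60: heading 0 -> 300
REPEAT 2 [
  -- iteration 1/2 --
  FD 16: (0,0) -> (8,-13.856) [heading=300, draw]
  RT 192: heading 300 -> 108
  -- iteration 2/2 --
  FD 16: (8,-13.856) -> (3.056,1.36) [heading=108, draw]
  RT 192: heading 108 -> 276
]
LT 180: heading 276 -> 96
PU: pen up
Final: pos=(3.056,1.36), heading=96, 2 segment(s) drawn

Start position: (0, 0)
Final position: (3.056, 1.36)
Distance = 3.345; >= 1e-6 -> NOT closed

Answer: no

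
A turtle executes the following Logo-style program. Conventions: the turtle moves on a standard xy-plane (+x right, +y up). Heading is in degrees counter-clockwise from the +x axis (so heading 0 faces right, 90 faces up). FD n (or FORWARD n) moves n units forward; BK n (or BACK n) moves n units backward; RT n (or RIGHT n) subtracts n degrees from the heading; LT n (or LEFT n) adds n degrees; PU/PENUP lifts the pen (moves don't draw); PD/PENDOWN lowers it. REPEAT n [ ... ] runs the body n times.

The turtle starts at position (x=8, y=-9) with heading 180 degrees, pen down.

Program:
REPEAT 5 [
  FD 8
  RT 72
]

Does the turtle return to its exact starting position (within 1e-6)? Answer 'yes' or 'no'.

Executing turtle program step by step:
Start: pos=(8,-9), heading=180, pen down
REPEAT 5 [
  -- iteration 1/5 --
  FD 8: (8,-9) -> (0,-9) [heading=180, draw]
  RT 72: heading 180 -> 108
  -- iteration 2/5 --
  FD 8: (0,-9) -> (-2.472,-1.392) [heading=108, draw]
  RT 72: heading 108 -> 36
  -- iteration 3/5 --
  FD 8: (-2.472,-1.392) -> (4,3.311) [heading=36, draw]
  RT 72: heading 36 -> 324
  -- iteration 4/5 --
  FD 8: (4,3.311) -> (10.472,-1.392) [heading=324, draw]
  RT 72: heading 324 -> 252
  -- iteration 5/5 --
  FD 8: (10.472,-1.392) -> (8,-9) [heading=252, draw]
  RT 72: heading 252 -> 180
]
Final: pos=(8,-9), heading=180, 5 segment(s) drawn

Start position: (8, -9)
Final position: (8, -9)
Distance = 0; < 1e-6 -> CLOSED

Answer: yes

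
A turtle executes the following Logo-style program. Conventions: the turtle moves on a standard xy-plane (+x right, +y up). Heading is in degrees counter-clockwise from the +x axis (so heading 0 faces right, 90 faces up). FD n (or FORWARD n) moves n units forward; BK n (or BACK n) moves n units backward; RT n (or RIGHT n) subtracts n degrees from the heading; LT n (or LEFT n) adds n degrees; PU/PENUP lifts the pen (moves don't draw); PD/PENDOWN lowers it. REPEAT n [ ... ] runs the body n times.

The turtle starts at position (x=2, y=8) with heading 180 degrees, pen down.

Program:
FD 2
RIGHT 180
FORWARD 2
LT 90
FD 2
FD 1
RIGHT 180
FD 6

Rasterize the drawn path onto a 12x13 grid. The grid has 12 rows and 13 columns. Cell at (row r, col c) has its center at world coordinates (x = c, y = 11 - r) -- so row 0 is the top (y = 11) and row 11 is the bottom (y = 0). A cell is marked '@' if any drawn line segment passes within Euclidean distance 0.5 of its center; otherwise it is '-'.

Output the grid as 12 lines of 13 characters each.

Segment 0: (2,8) -> (0,8)
Segment 1: (0,8) -> (2,8)
Segment 2: (2,8) -> (2,10)
Segment 3: (2,10) -> (2,11)
Segment 4: (2,11) -> (2,5)

Answer: --@----------
--@----------
--@----------
@@@----------
--@----------
--@----------
--@----------
-------------
-------------
-------------
-------------
-------------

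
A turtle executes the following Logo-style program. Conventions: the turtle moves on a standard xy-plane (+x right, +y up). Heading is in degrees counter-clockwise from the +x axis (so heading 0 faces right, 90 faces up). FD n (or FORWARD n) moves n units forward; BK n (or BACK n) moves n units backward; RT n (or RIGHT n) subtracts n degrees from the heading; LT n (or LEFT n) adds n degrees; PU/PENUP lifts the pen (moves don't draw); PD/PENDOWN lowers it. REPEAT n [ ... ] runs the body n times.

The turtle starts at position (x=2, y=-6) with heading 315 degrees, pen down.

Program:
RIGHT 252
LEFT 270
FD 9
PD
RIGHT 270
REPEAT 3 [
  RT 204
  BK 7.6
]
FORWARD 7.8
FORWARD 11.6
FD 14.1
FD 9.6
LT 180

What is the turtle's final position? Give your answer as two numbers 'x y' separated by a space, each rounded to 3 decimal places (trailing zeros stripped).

Answer: -26.479 -1.717

Derivation:
Executing turtle program step by step:
Start: pos=(2,-6), heading=315, pen down
RT 252: heading 315 -> 63
LT 270: heading 63 -> 333
FD 9: (2,-6) -> (10.019,-10.086) [heading=333, draw]
PD: pen down
RT 270: heading 333 -> 63
REPEAT 3 [
  -- iteration 1/3 --
  RT 204: heading 63 -> 219
  BK 7.6: (10.019,-10.086) -> (15.925,-5.303) [heading=219, draw]
  -- iteration 2/3 --
  RT 204: heading 219 -> 15
  BK 7.6: (15.925,-5.303) -> (8.584,-7.27) [heading=15, draw]
  -- iteration 3/3 --
  RT 204: heading 15 -> 171
  BK 7.6: (8.584,-7.27) -> (16.091,-8.459) [heading=171, draw]
]
FD 7.8: (16.091,-8.459) -> (8.387,-7.239) [heading=171, draw]
FD 11.6: (8.387,-7.239) -> (-3.07,-5.424) [heading=171, draw]
FD 14.1: (-3.07,-5.424) -> (-16.997,-3.218) [heading=171, draw]
FD 9.6: (-16.997,-3.218) -> (-26.479,-1.717) [heading=171, draw]
LT 180: heading 171 -> 351
Final: pos=(-26.479,-1.717), heading=351, 8 segment(s) drawn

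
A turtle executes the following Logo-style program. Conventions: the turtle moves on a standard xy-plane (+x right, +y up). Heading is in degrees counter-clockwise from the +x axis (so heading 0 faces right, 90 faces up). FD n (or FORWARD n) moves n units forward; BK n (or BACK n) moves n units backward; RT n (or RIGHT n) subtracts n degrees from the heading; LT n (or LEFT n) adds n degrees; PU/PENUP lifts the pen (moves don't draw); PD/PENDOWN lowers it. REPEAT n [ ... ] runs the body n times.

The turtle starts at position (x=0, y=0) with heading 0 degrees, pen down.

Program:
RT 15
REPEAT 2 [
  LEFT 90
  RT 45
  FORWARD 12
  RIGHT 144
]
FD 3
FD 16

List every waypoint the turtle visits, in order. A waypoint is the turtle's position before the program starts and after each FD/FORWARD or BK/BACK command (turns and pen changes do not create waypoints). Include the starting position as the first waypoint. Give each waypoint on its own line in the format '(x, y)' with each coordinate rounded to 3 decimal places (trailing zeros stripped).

Answer: (0, 0)
(10.392, 6)
(14.693, -5.203)
(12.177, -3.569)
(-1.242, 5.145)

Derivation:
Executing turtle program step by step:
Start: pos=(0,0), heading=0, pen down
RT 15: heading 0 -> 345
REPEAT 2 [
  -- iteration 1/2 --
  LT 90: heading 345 -> 75
  RT 45: heading 75 -> 30
  FD 12: (0,0) -> (10.392,6) [heading=30, draw]
  RT 144: heading 30 -> 246
  -- iteration 2/2 --
  LT 90: heading 246 -> 336
  RT 45: heading 336 -> 291
  FD 12: (10.392,6) -> (14.693,-5.203) [heading=291, draw]
  RT 144: heading 291 -> 147
]
FD 3: (14.693,-5.203) -> (12.177,-3.569) [heading=147, draw]
FD 16: (12.177,-3.569) -> (-1.242,5.145) [heading=147, draw]
Final: pos=(-1.242,5.145), heading=147, 4 segment(s) drawn
Waypoints (5 total):
(0, 0)
(10.392, 6)
(14.693, -5.203)
(12.177, -3.569)
(-1.242, 5.145)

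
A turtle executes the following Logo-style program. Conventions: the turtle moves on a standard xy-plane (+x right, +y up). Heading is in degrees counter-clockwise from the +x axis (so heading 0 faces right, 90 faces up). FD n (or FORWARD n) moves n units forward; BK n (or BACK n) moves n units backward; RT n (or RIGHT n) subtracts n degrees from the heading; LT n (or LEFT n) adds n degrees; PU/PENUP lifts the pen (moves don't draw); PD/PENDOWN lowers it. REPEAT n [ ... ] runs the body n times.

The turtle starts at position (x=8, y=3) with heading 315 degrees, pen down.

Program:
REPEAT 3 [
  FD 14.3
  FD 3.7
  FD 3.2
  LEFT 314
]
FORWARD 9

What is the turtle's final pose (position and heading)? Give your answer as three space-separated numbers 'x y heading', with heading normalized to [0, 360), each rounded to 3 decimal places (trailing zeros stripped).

Executing turtle program step by step:
Start: pos=(8,3), heading=315, pen down
REPEAT 3 [
  -- iteration 1/3 --
  FD 14.3: (8,3) -> (18.112,-7.112) [heading=315, draw]
  FD 3.7: (18.112,-7.112) -> (20.728,-9.728) [heading=315, draw]
  FD 3.2: (20.728,-9.728) -> (22.991,-11.991) [heading=315, draw]
  LT 314: heading 315 -> 269
  -- iteration 2/3 --
  FD 14.3: (22.991,-11.991) -> (22.741,-26.288) [heading=269, draw]
  FD 3.7: (22.741,-26.288) -> (22.677,-29.988) [heading=269, draw]
  FD 3.2: (22.677,-29.988) -> (22.621,-33.187) [heading=269, draw]
  LT 314: heading 269 -> 223
  -- iteration 3/3 --
  FD 14.3: (22.621,-33.187) -> (12.162,-42.94) [heading=223, draw]
  FD 3.7: (12.162,-42.94) -> (9.456,-45.463) [heading=223, draw]
  FD 3.2: (9.456,-45.463) -> (7.116,-47.646) [heading=223, draw]
  LT 314: heading 223 -> 177
]
FD 9: (7.116,-47.646) -> (-1.872,-47.175) [heading=177, draw]
Final: pos=(-1.872,-47.175), heading=177, 10 segment(s) drawn

Answer: -1.872 -47.175 177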